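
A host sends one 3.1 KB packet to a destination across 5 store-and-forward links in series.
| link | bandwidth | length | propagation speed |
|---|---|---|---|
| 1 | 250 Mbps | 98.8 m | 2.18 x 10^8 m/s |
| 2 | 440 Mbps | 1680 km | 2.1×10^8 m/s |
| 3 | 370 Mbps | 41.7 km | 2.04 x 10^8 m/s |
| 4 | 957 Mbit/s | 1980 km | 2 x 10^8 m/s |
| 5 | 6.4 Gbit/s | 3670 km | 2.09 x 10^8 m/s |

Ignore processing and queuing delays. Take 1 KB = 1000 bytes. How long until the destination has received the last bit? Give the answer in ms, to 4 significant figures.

L = 24800 bits.
Transmission delays (L/R per hop): 0.0992, 0.0563636, 0.067027, 0.0259143, 0.003875 ms; sum = 0.25238 ms.
Propagation delays (d/s per hop): 0.000453211, 8, 0.204412, 9.9, 17.5598 ms; sum = 35.6647 ms.
End-to-end = 35.92 ms.

35.92 ms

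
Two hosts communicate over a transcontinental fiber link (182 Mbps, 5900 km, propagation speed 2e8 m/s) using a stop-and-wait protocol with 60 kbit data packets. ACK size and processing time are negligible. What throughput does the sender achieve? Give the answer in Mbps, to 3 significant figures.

1.01 Mbps

t_tx = L/R = 60000/182000000 = 0.00032967 s.
t_prop = 5900000/200000000 = 0.0295 s; RTT = 0.059 s.
Cycle = t_tx + RTT = 0.0593297 s.
Throughput = L / cycle = 60000 / 0.0593297 = 1.01 Mbps.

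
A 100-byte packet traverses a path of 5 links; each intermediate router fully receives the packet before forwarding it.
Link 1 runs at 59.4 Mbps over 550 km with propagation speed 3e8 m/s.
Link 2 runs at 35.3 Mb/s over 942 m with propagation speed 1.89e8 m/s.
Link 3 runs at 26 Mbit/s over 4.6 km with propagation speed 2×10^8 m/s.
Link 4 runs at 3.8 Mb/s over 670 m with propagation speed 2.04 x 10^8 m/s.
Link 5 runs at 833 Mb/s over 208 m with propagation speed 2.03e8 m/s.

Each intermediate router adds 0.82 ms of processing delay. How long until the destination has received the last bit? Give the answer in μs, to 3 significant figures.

5420 μs

L = 100 × 8 = 800 bits.
Transmission delays (L/R per hop): 13.468, 22.6629, 30.7692, 210.526, 0.960384 μs; sum = 278.387 μs.
Propagation delays (d/s per hop): 1833.33, 4.98413, 23, 3.28431, 1.02463 μs; sum = 1865.63 μs.
Processing at 4 router(s): 4 × 0.82 ms = 3280 μs.
End-to-end = 5420 μs.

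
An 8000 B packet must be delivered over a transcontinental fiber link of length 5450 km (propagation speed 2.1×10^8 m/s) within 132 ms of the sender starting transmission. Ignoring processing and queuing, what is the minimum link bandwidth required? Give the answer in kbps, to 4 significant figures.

L = 64000 bits.
Propagation delay = 5450000 / 210000000 = 25.9524 ms.
Transmission budget = 132 − 25.9524 = 106.048 ms.
R ≥ L / t_tx = 64000 bits / 0.106048 s = 603.5 kbps.

603.5 kbps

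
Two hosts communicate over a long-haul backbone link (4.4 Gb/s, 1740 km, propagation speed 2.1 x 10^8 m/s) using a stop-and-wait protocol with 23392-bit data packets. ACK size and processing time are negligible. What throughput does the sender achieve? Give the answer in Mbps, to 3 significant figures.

t_tx = L/R = 23392/4400000000 = 5.31636e-06 s.
t_prop = 1740000/210000000 = 0.00828571 s; RTT = 0.0165714 s.
Cycle = t_tx + RTT = 0.0165767 s.
Throughput = L / cycle = 23392 / 0.0165767 = 1.41 Mbps.

1.41 Mbps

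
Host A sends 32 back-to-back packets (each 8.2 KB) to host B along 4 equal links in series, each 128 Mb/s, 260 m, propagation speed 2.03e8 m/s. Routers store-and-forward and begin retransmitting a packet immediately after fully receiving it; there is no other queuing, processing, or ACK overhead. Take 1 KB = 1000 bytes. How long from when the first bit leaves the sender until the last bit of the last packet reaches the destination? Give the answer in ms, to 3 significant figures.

17.9 ms

Per-hop transmission t_tx = L/R = 65600/128000000 = 0.5125 ms.
Per-hop propagation t_prop = 260/2.03e+08 = 0.00128079 ms.
Pipeline fill: first packet needs 4·t_tx to clear all hops; remaining 31 packets each add one t_tx.
Total = (4+32-1)·t_tx + 4·t_prop = 35·0.5125 + 4·0.00128079 = 17.9 ms.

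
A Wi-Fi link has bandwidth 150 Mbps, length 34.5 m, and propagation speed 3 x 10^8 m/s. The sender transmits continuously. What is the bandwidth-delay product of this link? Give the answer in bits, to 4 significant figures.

17.25 bits

Propagation delay = 34.5 / 300000000 = 1.15e-07 s.
BDP = R × t_prop = 150000000 × 1.15e-07 = 17.25 bits.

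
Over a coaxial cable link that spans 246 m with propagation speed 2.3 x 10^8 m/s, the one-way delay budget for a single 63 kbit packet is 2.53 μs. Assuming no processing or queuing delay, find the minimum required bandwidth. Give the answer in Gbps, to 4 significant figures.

43.14 Gbps

Propagation delay = 246 / 2.3e+08 = 1.06957 μs.
Transmission budget = 2.53 − 1.06957 = 1.46043 μs.
R ≥ L / t_tx = 63000 bits / 1.46043e-06 s = 43.14 Gbps.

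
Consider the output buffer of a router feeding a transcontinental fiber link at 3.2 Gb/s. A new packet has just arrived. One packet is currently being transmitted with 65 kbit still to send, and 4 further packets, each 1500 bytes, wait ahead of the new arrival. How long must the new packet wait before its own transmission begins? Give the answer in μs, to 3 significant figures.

35.3 μs

Each queued packet: L/R = 12000/3200000000 = 3.75 μs.
4 queued → 15 μs.
Plus remaining 65000 bits of current packet: 20.3125 μs.
Queuing delay = 35.3 μs.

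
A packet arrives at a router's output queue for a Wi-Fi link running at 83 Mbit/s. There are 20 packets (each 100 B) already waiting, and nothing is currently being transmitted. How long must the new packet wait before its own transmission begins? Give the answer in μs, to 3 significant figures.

193 μs

Each queued packet: L/R = 800/83000000 = 9.63855 μs.
20 queued → 192.771 μs.
Queuing delay = 193 μs.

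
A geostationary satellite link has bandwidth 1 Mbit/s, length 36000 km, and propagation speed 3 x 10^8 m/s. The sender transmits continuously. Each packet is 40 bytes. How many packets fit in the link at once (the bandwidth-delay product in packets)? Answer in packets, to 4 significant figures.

375.0 packets

Propagation delay = 36000000 / 300000000 = 0.12 s.
BDP = R × t_prop = 1000000 × 0.12 = 120000 bits.
In packets of 320 bits: 375.0 packets.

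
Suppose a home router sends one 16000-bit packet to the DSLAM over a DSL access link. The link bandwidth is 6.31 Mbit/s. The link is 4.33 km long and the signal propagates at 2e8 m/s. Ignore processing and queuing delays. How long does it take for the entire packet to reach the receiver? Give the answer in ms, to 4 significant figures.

2.557 ms

Transmission delay = L/R = 16000 / 6310000 = 2.53566 ms.
Propagation delay = d/s = 4330 m / 200000000 m/s = 0.02165 ms.
Total = 2.557 ms.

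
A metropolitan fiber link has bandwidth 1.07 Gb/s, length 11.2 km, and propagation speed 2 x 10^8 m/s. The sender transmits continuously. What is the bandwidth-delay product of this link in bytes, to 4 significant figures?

Propagation delay = 11200 / 200000000 = 5.6e-05 s.
BDP = R × t_prop = 1.07e+09 × 5.6e-05 = 59920 bits.
In bytes: 59920/8 = 7490 bytes.

7490 bytes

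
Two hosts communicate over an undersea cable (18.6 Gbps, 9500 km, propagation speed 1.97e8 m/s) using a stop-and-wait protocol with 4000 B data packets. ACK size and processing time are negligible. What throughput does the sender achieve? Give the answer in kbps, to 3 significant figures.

332 kbps

t_tx = L/R = 32000/18600000000 = 1.72043e-06 s.
t_prop = 9500000/197000000 = 0.0482234 s; RTT = 0.0964467 s.
Cycle = t_tx + RTT = 0.0964484 s.
Throughput = L / cycle = 32000 / 0.0964484 = 332 kbps.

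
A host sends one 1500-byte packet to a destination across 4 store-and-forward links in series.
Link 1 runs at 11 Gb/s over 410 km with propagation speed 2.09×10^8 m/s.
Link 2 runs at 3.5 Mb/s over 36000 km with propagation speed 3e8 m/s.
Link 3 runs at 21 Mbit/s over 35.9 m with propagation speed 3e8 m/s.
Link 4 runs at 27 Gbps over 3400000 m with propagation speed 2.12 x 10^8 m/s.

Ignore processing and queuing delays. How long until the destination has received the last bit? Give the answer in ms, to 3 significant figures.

L = 1500 × 8 = 12000 bits.
Transmission delays (L/R per hop): 0.00109091, 3.42857, 0.571429, 0.000444444 ms; sum = 4.00154 ms.
Propagation delays (d/s per hop): 1.96172, 120, 0.000119667, 16.0377 ms; sum = 138 ms.
End-to-end = 142 ms.

142 ms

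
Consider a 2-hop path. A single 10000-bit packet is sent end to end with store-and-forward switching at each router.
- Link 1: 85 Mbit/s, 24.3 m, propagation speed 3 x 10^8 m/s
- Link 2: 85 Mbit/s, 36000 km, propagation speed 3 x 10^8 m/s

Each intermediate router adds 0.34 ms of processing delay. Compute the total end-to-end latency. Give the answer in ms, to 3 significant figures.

121 ms

Transmission delay per hop = L/R = 10000/85000000 = 0.117647 ms; 2 hops → 0.235294 ms.
Propagation delays (d/s per hop): 8.1e-05, 120 ms; sum = 120 ms.
Processing at 1 router(s): 1 × 0.34 ms = 0.34 ms.
End-to-end = 121 ms.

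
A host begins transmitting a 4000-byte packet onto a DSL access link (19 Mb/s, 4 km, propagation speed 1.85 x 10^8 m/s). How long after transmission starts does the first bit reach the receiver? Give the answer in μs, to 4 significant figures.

21.62 μs

First bit experiences only propagation delay: d/s = 4000/185000000 = 21.62 μs.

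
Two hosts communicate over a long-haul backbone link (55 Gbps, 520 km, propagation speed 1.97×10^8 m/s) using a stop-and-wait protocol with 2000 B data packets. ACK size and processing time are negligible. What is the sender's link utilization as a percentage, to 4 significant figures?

t_tx = L/R = 16000/55000000000 = 2.90909e-07 s.
t_prop = 520000/197000000 = 0.00263959 s; RTT = 0.00527919 s.
Cycle = t_tx + RTT = 0.00527948 s.
Utilization = t_tx / cycle = 2.90909e-07/0.00527948 = 0.005510 %.

0.005510 %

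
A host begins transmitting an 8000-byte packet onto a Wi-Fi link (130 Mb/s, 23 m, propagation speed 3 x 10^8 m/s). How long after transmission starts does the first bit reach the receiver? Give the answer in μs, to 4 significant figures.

0.07667 μs

First bit experiences only propagation delay: d/s = 23/300000000 = 0.07667 μs.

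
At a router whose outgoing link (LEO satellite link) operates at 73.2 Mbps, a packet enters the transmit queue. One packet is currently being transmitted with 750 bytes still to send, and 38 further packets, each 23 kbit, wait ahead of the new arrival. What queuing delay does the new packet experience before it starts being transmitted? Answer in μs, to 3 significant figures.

Each queued packet: L/R = 23000/73200000 = 314.208 μs.
38 queued → 11939.9 μs.
Plus remaining 6000 bits of current packet: 81.9672 μs.
Queuing delay = 12000 μs.

12000 μs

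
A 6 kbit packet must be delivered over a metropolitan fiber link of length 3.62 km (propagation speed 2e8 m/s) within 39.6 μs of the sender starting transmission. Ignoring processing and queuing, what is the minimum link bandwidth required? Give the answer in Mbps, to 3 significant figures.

279 Mbps

Propagation delay = 3620 / 200000000 = 18.1 μs.
Transmission budget = 39.6 − 18.1 = 21.5 μs.
R ≥ L / t_tx = 6000 bits / 2.15e-05 s = 279 Mbps.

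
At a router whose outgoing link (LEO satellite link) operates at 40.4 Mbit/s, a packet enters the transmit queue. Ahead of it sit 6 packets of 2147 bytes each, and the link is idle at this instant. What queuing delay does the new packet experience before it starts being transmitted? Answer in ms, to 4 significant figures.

Each queued packet: L/R = 17176/40400000 = 0.425149 ms.
6 queued → 2.55089 ms.
Queuing delay = 2.551 ms.

2.551 ms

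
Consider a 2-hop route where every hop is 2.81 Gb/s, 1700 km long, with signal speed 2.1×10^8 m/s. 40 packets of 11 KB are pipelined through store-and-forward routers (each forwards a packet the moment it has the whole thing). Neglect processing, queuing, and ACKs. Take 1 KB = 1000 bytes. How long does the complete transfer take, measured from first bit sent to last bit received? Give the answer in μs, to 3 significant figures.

17500 μs

Per-hop transmission t_tx = L/R = 88000/2810000000 = 31.3167 μs.
Per-hop propagation t_prop = 1700000/210000000 = 8095.24 μs.
Pipeline fill: first packet needs 2·t_tx to clear all hops; remaining 39 packets each add one t_tx.
Total = (2+40-1)·t_tx + 2·t_prop = 41·31.3167 + 2·8095.24 = 17500 μs.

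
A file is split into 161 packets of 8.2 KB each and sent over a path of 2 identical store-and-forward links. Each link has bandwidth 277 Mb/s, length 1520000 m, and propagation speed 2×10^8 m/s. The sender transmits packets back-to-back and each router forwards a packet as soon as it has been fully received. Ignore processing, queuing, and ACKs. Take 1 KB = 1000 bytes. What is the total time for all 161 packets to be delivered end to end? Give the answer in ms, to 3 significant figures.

Per-hop transmission t_tx = L/R = 65600/277000000 = 0.236823 ms.
Per-hop propagation t_prop = 1520000/200000000 = 7.6 ms.
Pipeline fill: first packet needs 2·t_tx to clear all hops; remaining 160 packets each add one t_tx.
Total = (2+161-1)·t_tx + 2·t_prop = 162·0.236823 + 2·7.6 = 53.6 ms.

53.6 ms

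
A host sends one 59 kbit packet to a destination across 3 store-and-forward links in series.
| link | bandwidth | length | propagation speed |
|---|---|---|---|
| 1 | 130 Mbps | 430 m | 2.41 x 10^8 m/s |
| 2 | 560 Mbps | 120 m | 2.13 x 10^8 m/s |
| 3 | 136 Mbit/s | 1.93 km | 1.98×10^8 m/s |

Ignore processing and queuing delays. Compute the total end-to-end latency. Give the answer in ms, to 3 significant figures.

L = 59000 bits.
Transmission delays (L/R per hop): 0.453846, 0.105357, 0.433824 ms; sum = 0.993027 ms.
Propagation delays (d/s per hop): 0.00178423, 0.00056338, 0.00974747 ms; sum = 0.0120951 ms.
End-to-end = 1.01 ms.

1.01 ms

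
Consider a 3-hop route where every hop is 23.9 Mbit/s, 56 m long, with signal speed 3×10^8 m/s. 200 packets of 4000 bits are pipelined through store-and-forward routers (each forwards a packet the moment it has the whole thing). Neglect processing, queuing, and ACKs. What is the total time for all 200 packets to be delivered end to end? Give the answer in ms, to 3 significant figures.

Per-hop transmission t_tx = L/R = 4000/23900000 = 0.167364 ms.
Per-hop propagation t_prop = 56/300000000 = 0.000186667 ms.
Pipeline fill: first packet needs 3·t_tx to clear all hops; remaining 199 packets each add one t_tx.
Total = (3+200-1)·t_tx + 3·t_prop = 202·0.167364 + 3·0.000186667 = 33.8 ms.

33.8 ms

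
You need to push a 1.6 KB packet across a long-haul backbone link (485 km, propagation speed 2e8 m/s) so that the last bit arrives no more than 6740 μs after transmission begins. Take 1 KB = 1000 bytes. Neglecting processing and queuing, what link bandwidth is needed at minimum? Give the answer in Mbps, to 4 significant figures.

2.966 Mbps

L = 12800 bits.
Propagation delay = 485000 / 200000000 = 2425 μs.
Transmission budget = 6740 − 2425 = 4315 μs.
R ≥ L / t_tx = 12800 bits / 0.004315 s = 2.966 Mbps.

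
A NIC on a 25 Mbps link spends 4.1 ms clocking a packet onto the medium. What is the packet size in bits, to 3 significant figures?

L = R × t_tx = 25000000 b/s × 0.0041 s = 102500 bits.

103000 bits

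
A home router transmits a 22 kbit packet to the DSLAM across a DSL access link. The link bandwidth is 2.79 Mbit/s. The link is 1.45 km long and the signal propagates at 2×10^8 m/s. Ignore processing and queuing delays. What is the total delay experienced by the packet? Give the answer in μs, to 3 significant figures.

7890 μs

L = 22000 bits.
Transmission delay = L/R = 22000 / 2790000 = 7885.3 μs.
Propagation delay = d/s = 1450 m / 200000000 m/s = 7.25 μs.
Total = 7890 μs.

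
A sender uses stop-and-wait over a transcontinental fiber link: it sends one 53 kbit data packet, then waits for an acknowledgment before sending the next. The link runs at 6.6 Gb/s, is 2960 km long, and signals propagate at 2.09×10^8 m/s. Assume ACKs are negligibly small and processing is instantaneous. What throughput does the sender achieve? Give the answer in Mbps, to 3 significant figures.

1.87 Mbps

t_tx = L/R = 53000/6600000000 = 8.0303e-06 s.
t_prop = 2960000/209000000 = 0.0141627 s; RTT = 0.0283254 s.
Cycle = t_tx + RTT = 0.0283334 s.
Throughput = L / cycle = 53000 / 0.0283334 = 1.87 Mbps.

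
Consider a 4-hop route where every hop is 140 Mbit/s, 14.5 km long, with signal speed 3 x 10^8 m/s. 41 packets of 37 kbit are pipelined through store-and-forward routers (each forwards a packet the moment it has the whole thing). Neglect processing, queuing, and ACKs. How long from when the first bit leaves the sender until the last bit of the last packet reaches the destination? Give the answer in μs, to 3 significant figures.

11800 μs

Per-hop transmission t_tx = L/R = 37000/140000000 = 264.286 μs.
Per-hop propagation t_prop = 14500/300000000 = 48.3333 μs.
Pipeline fill: first packet needs 4·t_tx to clear all hops; remaining 40 packets each add one t_tx.
Total = (4+41-1)·t_tx + 4·t_prop = 44·264.286 + 4·48.3333 = 11800 μs.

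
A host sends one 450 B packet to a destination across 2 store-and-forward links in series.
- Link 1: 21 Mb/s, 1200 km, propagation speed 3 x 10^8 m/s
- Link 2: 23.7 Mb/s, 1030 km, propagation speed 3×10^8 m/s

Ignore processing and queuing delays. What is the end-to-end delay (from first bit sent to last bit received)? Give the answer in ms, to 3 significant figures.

7.76 ms

L = 450 × 8 = 3600 bits.
Transmission delays (L/R per hop): 0.171429, 0.151899 ms; sum = 0.323327 ms.
Propagation delays (d/s per hop): 4, 3.43333 ms; sum = 7.43333 ms.
End-to-end = 7.76 ms.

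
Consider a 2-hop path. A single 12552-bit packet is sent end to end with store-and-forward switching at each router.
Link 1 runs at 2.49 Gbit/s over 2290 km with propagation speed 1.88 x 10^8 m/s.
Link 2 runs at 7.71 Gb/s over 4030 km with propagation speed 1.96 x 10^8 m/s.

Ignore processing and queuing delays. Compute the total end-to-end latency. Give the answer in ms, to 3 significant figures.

Transmission delays (L/R per hop): 0.00504096, 0.00162802 ms; sum = 0.00666898 ms.
Propagation delays (d/s per hop): 12.1809, 20.5612 ms; sum = 32.7421 ms.
End-to-end = 32.7 ms.

32.7 ms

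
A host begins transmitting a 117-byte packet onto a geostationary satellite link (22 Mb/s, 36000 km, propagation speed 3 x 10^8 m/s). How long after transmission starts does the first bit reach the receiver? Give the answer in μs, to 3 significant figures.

First bit experiences only propagation delay: d/s = 36000000/300000000 = 120000 μs.

120000 μs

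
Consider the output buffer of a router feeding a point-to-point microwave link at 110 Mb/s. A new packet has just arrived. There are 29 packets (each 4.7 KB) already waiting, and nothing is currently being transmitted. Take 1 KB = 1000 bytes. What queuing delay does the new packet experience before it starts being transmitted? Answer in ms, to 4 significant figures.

Each queued packet: L/R = 37600/110000000 = 0.341818 ms.
29 queued → 9.91273 ms.
Queuing delay = 9.913 ms.

9.913 ms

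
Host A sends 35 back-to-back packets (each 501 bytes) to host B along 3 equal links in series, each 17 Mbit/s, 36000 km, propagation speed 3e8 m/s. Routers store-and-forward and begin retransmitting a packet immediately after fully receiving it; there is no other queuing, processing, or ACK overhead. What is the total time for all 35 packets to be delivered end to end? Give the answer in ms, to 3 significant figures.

Per-hop transmission t_tx = L/R = 4008/17000000 = 0.235765 ms.
Per-hop propagation t_prop = 36000000/300000000 = 120 ms.
Pipeline fill: first packet needs 3·t_tx to clear all hops; remaining 34 packets each add one t_tx.
Total = (3+35-1)·t_tx + 3·t_prop = 37·0.235765 + 3·120 = 369 ms.

369 ms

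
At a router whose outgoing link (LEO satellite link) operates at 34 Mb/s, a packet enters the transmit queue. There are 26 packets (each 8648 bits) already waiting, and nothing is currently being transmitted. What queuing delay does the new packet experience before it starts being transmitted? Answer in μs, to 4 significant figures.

Each queued packet: L/R = 8648/34000000 = 254.353 μs.
26 queued → 6613.18 μs.
Queuing delay = 6613 μs.

6613 μs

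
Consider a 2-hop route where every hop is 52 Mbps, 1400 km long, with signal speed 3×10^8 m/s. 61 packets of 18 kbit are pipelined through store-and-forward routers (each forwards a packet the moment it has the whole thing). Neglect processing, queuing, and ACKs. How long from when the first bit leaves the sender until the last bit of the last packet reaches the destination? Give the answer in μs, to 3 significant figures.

Per-hop transmission t_tx = L/R = 18000/52000000 = 346.154 μs.
Per-hop propagation t_prop = 1400000/300000000 = 4666.67 μs.
Pipeline fill: first packet needs 2·t_tx to clear all hops; remaining 60 packets each add one t_tx.
Total = (2+61-1)·t_tx + 2·t_prop = 62·346.154 + 2·4666.67 = 30800 μs.

30800 μs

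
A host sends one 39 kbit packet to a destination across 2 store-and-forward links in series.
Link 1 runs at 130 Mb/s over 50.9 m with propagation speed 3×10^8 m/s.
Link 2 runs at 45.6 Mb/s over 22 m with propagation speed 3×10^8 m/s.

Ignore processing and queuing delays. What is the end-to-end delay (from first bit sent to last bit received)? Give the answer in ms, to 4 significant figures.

L = 39000 bits.
Transmission delays (L/R per hop): 0.3, 0.855263 ms; sum = 1.15526 ms.
Propagation delays (d/s per hop): 0.000169667, 7.33333e-05 ms; sum = 0.000243 ms.
End-to-end = 1.156 ms.

1.156 ms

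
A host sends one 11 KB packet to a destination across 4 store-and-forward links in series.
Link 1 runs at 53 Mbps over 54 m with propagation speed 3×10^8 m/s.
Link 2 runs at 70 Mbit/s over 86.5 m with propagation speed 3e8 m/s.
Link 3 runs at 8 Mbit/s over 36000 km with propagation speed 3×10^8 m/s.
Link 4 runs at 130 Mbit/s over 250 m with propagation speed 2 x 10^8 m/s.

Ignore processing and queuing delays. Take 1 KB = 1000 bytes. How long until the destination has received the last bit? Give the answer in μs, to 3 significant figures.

L = 88000 bits.
Transmission delays (L/R per hop): 1660.38, 1257.14, 11000, 676.923 μs; sum = 14594.4 μs.
Propagation delays (d/s per hop): 0.18, 0.288333, 120000, 1.25 μs; sum = 120002 μs.
End-to-end = 135000 μs.

135000 μs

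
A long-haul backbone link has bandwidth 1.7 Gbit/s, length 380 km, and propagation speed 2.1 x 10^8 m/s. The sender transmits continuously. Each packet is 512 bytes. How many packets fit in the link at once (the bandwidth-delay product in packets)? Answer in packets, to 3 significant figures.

751 packets

Propagation delay = 380000 / 210000000 = 0.00180952 s.
BDP = R × t_prop = 1700000000 × 0.00180952 = 3076190 bits.
In packets of 4096 bits: 751 packets.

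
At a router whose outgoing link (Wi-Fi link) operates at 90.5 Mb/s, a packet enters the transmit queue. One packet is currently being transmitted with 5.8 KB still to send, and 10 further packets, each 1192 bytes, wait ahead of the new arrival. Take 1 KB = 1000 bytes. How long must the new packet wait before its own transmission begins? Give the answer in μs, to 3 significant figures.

Each queued packet: L/R = 9536/90500000 = 105.37 μs.
10 queued → 1053.7 μs.
Plus remaining 46400 bits of current packet: 512.707 μs.
Queuing delay = 1570 μs.

1570 μs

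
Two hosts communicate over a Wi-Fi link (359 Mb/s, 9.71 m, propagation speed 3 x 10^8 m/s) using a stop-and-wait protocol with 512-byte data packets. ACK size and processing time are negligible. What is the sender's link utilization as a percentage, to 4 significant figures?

99.44 %

t_tx = L/R = 4096/359000000 = 1.14095e-05 s.
t_prop = 9.71/300000000 = 3.23667e-08 s; RTT = 6.47333e-08 s.
Cycle = t_tx + RTT = 1.14742e-05 s.
Utilization = t_tx / cycle = 1.14095e-05/1.14742e-05 = 99.44 %.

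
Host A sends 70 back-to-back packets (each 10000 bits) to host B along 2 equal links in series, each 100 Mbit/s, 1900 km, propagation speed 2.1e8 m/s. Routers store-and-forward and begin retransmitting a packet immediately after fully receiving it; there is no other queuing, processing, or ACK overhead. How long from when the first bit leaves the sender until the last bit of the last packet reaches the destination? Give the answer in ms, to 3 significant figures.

Per-hop transmission t_tx = L/R = 10000/100000000 = 0.1 ms.
Per-hop propagation t_prop = 1900000/210000000 = 9.04762 ms.
Pipeline fill: first packet needs 2·t_tx to clear all hops; remaining 69 packets each add one t_tx.
Total = (2+70-1)·t_tx + 2·t_prop = 71·0.1 + 2·9.04762 = 25.2 ms.

25.2 ms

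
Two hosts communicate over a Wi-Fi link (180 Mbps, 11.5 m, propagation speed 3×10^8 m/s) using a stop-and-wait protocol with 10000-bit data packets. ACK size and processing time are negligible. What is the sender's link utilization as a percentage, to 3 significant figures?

99.9 %

t_tx = L/R = 10000/180000000 = 5.55556e-05 s.
t_prop = 11.5/300000000 = 3.83333e-08 s; RTT = 7.66667e-08 s.
Cycle = t_tx + RTT = 5.56322e-05 s.
Utilization = t_tx / cycle = 5.55556e-05/5.56322e-05 = 99.9 %.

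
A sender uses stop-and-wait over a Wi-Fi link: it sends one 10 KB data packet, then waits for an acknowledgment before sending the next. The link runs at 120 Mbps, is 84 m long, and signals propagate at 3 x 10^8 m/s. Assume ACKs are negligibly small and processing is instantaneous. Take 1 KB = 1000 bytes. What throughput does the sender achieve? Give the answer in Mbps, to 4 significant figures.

119.9 Mbps

t_tx = L/R = 80000/120000000 = 0.000666667 s.
t_prop = 84/300000000 = 2.8e-07 s; RTT = 5.6e-07 s.
Cycle = t_tx + RTT = 0.000667227 s.
Throughput = L / cycle = 80000 / 0.000667227 = 119.9 Mbps.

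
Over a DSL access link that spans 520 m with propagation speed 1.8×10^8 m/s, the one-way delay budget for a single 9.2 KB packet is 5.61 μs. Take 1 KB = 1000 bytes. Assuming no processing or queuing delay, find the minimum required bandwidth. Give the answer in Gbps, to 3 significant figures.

27.0 Gbps

L = 73600 bits.
Propagation delay = 520 / 180000000 = 2.88889 μs.
Transmission budget = 5.61 − 2.88889 = 2.72111 μs.
R ≥ L / t_tx = 73600 bits / 2.72111e-06 s = 27.0 Gbps.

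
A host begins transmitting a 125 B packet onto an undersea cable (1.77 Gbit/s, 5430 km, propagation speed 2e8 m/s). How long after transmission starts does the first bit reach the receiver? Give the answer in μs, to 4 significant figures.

27150 μs

First bit experiences only propagation delay: d/s = 5430000/200000000 = 27150 μs.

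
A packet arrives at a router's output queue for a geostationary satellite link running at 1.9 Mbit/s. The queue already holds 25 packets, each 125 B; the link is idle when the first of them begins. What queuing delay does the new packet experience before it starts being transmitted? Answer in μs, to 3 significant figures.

13200 μs

Each queued packet: L/R = 1000/1900000 = 526.316 μs.
25 queued → 13157.9 μs.
Queuing delay = 13200 μs.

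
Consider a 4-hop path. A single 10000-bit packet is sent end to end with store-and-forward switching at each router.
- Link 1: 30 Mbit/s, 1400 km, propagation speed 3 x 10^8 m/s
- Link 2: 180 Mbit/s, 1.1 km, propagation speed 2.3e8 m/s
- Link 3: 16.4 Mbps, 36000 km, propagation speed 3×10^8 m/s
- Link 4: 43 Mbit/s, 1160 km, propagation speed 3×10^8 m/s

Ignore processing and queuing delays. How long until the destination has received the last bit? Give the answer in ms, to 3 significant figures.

130 ms

Transmission delays (L/R per hop): 0.333333, 0.0555556, 0.609756, 0.232558 ms; sum = 1.2312 ms.
Propagation delays (d/s per hop): 4.66667, 0.00478261, 120, 3.86667 ms; sum = 128.538 ms.
End-to-end = 130 ms.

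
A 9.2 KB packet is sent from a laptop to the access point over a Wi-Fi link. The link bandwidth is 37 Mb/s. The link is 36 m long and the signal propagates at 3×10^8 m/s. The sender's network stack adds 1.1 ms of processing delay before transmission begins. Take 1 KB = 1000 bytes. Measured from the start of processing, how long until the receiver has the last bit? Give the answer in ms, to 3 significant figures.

L = 73600 bits.
Transmission delay = L/R = 73600 / 37000000 = 1.98919 ms.
Propagation delay = d/s = 36 m / 300000000 m/s = 0.00012 ms.
Plus processing delay 1.1 ms = 1.1 ms.
Total = 3.09 ms.

3.09 ms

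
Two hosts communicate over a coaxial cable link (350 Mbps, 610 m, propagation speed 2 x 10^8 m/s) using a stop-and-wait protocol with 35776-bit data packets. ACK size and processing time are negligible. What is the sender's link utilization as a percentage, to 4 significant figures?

t_tx = L/R = 35776/350000000 = 0.000102217 s.
t_prop = 610/200000000 = 3.05e-06 s; RTT = 6.1e-06 s.
Cycle = t_tx + RTT = 0.000108317 s.
Utilization = t_tx / cycle = 0.000102217/0.000108317 = 94.37 %.

94.37 %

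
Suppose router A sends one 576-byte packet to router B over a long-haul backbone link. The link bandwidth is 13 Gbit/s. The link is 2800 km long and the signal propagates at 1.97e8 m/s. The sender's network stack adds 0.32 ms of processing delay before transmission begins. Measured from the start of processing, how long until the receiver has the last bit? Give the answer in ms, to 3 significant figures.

L = 576 × 8 = 4608 bits.
Transmission delay = L/R = 4608 / 13000000000 = 0.000354462 ms.
Propagation delay = d/s = 2800000 m / 197000000 m/s = 14.2132 ms.
Plus processing delay 0.32 ms = 0.32 ms.
Total = 14.5 ms.

14.5 ms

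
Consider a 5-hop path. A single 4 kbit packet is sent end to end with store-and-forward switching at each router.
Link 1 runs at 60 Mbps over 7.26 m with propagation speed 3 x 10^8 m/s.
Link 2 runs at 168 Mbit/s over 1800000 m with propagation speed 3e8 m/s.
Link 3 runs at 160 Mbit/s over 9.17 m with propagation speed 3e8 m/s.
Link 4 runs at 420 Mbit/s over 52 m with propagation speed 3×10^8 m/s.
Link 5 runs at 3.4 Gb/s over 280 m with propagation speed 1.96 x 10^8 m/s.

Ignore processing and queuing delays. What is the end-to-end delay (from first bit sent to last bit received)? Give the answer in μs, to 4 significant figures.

6128 μs

L = 4000 bits.
Transmission delays (L/R per hop): 66.6667, 23.8095, 25, 9.52381, 1.17647 μs; sum = 126.176 μs.
Propagation delays (d/s per hop): 0.0242, 6000, 0.0305667, 0.173333, 1.42857 μs; sum = 6001.66 μs.
End-to-end = 6128 μs.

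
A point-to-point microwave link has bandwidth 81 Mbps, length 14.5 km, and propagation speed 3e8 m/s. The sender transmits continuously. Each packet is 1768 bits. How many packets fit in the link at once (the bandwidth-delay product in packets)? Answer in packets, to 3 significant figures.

Propagation delay = 14500 / 300000000 = 4.83333e-05 s.
BDP = R × t_prop = 81000000 × 4.83333e-05 = 3915 bits.
In packets of 1768 bits: 2.21 packets.

2.21 packets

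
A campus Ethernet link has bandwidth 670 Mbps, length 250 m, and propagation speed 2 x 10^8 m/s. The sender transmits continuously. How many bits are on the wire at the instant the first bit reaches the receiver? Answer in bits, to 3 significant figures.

838 bits

Propagation delay = 250 / 200000000 = 1.25e-06 s.
BDP = R × t_prop = 670000000 × 1.25e-06 = 837.5 bits.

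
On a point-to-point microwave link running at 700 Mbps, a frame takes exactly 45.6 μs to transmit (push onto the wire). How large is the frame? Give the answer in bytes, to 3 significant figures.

L = R × t_tx = 700000000 b/s × 4.56e-05 s = 31920 bits.
In bytes: 31920 / 8 = 3990 bytes.

3990 bytes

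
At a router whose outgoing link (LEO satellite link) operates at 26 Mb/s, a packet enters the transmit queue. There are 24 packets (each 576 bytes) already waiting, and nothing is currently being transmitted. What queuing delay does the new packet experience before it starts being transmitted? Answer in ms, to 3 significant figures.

Each queued packet: L/R = 4608/26000000 = 0.177231 ms.
24 queued → 4.25354 ms.
Queuing delay = 4.25 ms.

4.25 ms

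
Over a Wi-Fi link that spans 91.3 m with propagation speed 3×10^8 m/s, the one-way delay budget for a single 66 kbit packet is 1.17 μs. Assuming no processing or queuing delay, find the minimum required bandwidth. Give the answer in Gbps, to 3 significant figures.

76.2 Gbps

Propagation delay = 91.3 / 300000000 = 0.304333 μs.
Transmission budget = 1.17 − 0.304333 = 0.865667 μs.
R ≥ L / t_tx = 66000 bits / 8.65667e-07 s = 76.2 Gbps.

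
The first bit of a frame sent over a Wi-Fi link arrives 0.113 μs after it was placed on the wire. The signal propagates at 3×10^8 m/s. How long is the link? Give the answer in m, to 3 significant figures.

33.9 m

d = s × t_prop = 300000000 × 1.13e-07 = 33.9 m.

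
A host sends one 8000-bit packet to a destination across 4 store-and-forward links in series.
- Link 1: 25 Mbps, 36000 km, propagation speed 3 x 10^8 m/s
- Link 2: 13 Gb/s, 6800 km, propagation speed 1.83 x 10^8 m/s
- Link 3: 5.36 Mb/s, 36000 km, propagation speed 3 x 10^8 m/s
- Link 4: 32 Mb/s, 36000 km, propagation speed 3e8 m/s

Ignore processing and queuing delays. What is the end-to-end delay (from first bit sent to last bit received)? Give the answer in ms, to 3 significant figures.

399 ms

Transmission delays (L/R per hop): 0.32, 0.000615385, 1.49254, 0.25 ms; sum = 2.06315 ms.
Propagation delays (d/s per hop): 120, 37.1585, 120, 120 ms; sum = 397.158 ms.
End-to-end = 399 ms.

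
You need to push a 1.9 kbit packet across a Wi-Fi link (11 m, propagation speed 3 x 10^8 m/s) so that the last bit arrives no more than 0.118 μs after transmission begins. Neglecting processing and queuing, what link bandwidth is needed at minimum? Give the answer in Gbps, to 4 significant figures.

23.36 Gbps

Propagation delay = 11 / 300000000 = 0.0366667 μs.
Transmission budget = 0.118 − 0.0366667 = 0.0813333 μs.
R ≥ L / t_tx = 1900 bits / 8.13333e-08 s = 23.36 Gbps.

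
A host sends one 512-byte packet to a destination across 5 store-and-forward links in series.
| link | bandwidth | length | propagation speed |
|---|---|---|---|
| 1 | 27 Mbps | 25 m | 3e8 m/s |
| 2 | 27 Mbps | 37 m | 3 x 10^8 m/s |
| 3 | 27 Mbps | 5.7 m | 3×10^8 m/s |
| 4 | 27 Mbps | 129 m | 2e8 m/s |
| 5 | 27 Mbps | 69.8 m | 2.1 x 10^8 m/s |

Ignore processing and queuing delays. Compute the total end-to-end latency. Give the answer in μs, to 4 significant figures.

L = 512 × 8 = 4096 bits.
Transmission delay per hop = L/R = 4096/27000000 = 151.704 μs; 5 hops → 758.519 μs.
Propagation delays (d/s per hop): 0.0833333, 0.123333, 0.019, 0.645, 0.332381 μs; sum = 1.20305 μs.
End-to-end = 759.7 μs.

759.7 μs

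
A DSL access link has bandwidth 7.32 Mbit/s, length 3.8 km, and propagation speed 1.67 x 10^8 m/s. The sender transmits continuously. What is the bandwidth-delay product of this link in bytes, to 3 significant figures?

20.8 bytes

Propagation delay = 3800 / 167000000 = 2.27545e-05 s.
BDP = R × t_prop = 7320000 × 2.27545e-05 = 166.563 bits.
In bytes: 166.563/8 = 20.8 bytes.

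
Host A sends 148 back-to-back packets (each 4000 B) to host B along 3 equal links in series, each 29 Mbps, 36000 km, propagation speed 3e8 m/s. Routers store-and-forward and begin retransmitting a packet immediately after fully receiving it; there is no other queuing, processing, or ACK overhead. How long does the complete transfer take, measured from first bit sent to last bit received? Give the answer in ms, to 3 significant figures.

Per-hop transmission t_tx = L/R = 32000/29000000 = 1.10345 ms.
Per-hop propagation t_prop = 36000000/300000000 = 120 ms.
Pipeline fill: first packet needs 3·t_tx to clear all hops; remaining 147 packets each add one t_tx.
Total = (3+148-1)·t_tx + 3·t_prop = 150·1.10345 + 3·120 = 526 ms.

526 ms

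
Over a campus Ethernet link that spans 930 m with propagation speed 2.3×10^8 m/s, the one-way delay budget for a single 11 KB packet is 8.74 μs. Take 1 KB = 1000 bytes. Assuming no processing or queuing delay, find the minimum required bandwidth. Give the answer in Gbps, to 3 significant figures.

18.7 Gbps

L = 88000 bits.
Propagation delay = 930 / 2.3e+08 = 4.04348 μs.
Transmission budget = 8.74 − 4.04348 = 4.69652 μs.
R ≥ L / t_tx = 88000 bits / 4.69652e-06 s = 18.7 Gbps.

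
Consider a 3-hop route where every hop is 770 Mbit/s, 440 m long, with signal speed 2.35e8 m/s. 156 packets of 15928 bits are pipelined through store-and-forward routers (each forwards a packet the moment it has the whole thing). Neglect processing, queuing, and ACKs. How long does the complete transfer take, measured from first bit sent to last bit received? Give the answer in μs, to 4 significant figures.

3274 μs

Per-hop transmission t_tx = L/R = 15928/770000000 = 20.6857 μs.
Per-hop propagation t_prop = 440/235000000 = 1.87234 μs.
Pipeline fill: first packet needs 3·t_tx to clear all hops; remaining 155 packets each add one t_tx.
Total = (3+156-1)·t_tx + 3·t_prop = 158·20.6857 + 3·1.87234 = 3274 μs.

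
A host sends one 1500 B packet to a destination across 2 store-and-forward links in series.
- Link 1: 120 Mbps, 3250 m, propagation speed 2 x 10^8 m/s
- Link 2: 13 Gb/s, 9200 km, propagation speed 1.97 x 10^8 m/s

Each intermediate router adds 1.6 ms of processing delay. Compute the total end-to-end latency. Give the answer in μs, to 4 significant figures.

48420 μs

L = 1500 × 8 = 12000 bits.
Transmission delays (L/R per hop): 100, 0.923077 μs; sum = 100.923 μs.
Propagation delays (d/s per hop): 16.25, 46700.5 μs; sum = 46716.8 μs.
Processing at 1 router(s): 1 × 1.6 ms = 1600 μs.
End-to-end = 48420 μs.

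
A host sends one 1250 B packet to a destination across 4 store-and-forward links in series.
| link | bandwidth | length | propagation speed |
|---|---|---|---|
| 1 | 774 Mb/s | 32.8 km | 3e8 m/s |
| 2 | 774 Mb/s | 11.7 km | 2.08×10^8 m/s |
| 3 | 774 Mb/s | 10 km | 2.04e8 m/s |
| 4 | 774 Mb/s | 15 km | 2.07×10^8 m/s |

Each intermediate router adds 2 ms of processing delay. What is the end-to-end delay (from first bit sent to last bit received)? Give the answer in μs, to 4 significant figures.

6339 μs

L = 1250 × 8 = 10000 bits.
Transmission delay per hop = L/R = 10000/774000000 = 12.9199 μs; 4 hops → 51.6796 μs.
Propagation delays (d/s per hop): 109.333, 56.25, 49.0196, 72.4638 μs; sum = 287.067 μs.
Processing at 3 router(s): 3 × 2 ms = 6000 μs.
End-to-end = 6339 μs.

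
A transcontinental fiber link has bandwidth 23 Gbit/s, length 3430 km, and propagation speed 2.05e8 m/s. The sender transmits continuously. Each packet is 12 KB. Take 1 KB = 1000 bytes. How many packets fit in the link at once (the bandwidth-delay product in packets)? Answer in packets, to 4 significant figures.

4009 packets

Propagation delay = 3430000 / 2.05e+08 = 0.0167317 s.
BDP = R × t_prop = 23000000000 × 0.0167317 = 384829000 bits.
In packets of 96000 bits: 4009 packets.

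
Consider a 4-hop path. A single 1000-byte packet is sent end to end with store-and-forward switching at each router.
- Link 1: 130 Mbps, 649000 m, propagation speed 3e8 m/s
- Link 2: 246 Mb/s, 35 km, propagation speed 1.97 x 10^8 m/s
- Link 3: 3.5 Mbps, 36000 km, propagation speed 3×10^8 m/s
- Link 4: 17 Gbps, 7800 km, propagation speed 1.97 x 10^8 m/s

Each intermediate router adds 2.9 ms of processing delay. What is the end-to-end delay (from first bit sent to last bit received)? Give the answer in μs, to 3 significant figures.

173000 μs

L = 1000 × 8 = 8000 bits.
Transmission delays (L/R per hop): 61.5385, 32.5203, 2285.71, 0.470588 μs; sum = 2380.24 μs.
Propagation delays (d/s per hop): 2163.33, 177.665, 120000, 39593.9 μs; sum = 161935 μs.
Processing at 3 router(s): 3 × 2.9 ms = 8700 μs.
End-to-end = 173000 μs.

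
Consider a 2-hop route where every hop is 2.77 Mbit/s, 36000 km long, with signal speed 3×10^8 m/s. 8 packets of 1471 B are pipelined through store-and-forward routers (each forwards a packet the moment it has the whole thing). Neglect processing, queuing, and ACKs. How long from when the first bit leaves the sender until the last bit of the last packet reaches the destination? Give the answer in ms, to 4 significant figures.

Per-hop transmission t_tx = L/R = 11768/2770000 = 4.24838 ms.
Per-hop propagation t_prop = 36000000/300000000 = 120 ms.
Pipeline fill: first packet needs 2·t_tx to clear all hops; remaining 7 packets each add one t_tx.
Total = (2+8-1)·t_tx + 2·t_prop = 9·4.24838 + 2·120 = 278.2 ms.

278.2 ms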